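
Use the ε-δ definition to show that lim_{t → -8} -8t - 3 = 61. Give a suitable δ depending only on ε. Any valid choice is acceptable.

Let ε > 0. We need δ > 0 so that 0 < |t + 8| < δ implies |(-8t - 3) − 61| < ε.
|(-8t - 3) − 61| = |-8t - 64| = 8|t + 8|.
So 8|t + 8| < ε exactly when |t + 8| < ε/8.
Choosing δ = ε/8 gives |(-8t - 3) − 61| = 8|t + 8| < ε whenever |t + 8| < δ.

δ = ε/8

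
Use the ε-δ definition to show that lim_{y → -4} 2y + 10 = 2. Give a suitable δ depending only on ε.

Suppose ε > 0. We need δ > 0 so that 0 < |y + 4| < δ implies |(2y + 10) − 2| < ε.
Since (2y + 10) − 2 = 2(y + 4), we have |(2y + 10) − 2| = 2|y + 4|.
So 2|y + 4| < ε exactly when |y + 4| < ε/2.
Take δ = ε/2. If 0 < |y + 4| < δ then |(2y + 10) − 2| = 2|y + 4| < 2·(ε/2) = ε.

δ = ε/2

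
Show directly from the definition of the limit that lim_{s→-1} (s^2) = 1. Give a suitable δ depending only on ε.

δ = min(2, ε/4)

Suppose ε > 0. We seek δ > 0 with 0 < |s + 1| < δ ⇒ |s^2 − 1| < ε.
Factor: s^2 − 1 = (s + 1)(s - 1), so |s^2 − 1| = |s + 1|·|s - 1|.
Impose δ ≤ 2 so that |s| < 3; then |s - 1| ≤ 4.
Hence |s^2 − 1| ≤ 4|s + 1|, which is < ε once |s + 1| < ε/4.
Take δ = min(2, ε/4). If 0 < |s + 1| < δ then both bounds hold and |s^2 − 1| ≤ 4|s + 1| < 4·(ε/4) = ε.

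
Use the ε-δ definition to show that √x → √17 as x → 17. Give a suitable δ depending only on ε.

Suppose ε > 0. We want δ > 0 such that 0 < |x − 17| < δ implies |√x − √17| < ε.
Rationalise: √x − √17 = (x − 17)/(√x + √17), so |√x − √17| = |x − 17|/(√x + √17).
Restrict δ ≤ 17 so that |x − 17| < 17 forces x > 0, and then √x + √17 > √17.
Hence |√x − √17| < |x − 17|/√17, which is < ε once |x − 17| < √17·ε.
Take δ = min(17, √17·ε). If 0 < |x − 17| < δ then x > 0 and |√x − √17| < |x − 17|/√17 < ε.

δ = min(17, √17·ε)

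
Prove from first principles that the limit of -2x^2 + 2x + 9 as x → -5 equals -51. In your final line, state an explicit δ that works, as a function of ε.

δ = min(2, ε/26)

Suppose ε > 0. We want δ > 0 such that 0 < |x + 5| < δ implies |(-2x^2 + 2x + 9) + 51| < ε.
(-2x^2 + 2x + 9) + 51 = -2x^2 + 2x + 60 = (x + 5)(-2x + 12).
So |(-2x^2 + 2x + 9) + 51| = |x + 5|·|-2x + 12|.
Require δ ≤ 2. Then |x + 5| < 2 gives |x| < 7, and by the triangle inequality |-2x + 12| ≤ 2·7 + 12 = 26.
Hence |(-2x^2 + 2x + 9) + 51| ≤ 26|x + 5| < ε provided |x + 5| < ε/26.
Take δ = min(2, ε/26). Then 0 < |x + 5| < δ gives both |x + 5| < 2 and |x + 5| < ε/26, so |(-2x^2 + 2x + 9) + 51| < ε.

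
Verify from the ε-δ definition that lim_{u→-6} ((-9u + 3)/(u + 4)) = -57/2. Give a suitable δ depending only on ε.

Fix ε > 0. We want δ > 0 with 0 < |u + 6| < δ ⇒ |(-9u + 3)/(u + 4) + 57/2| < ε.
Combining over a common denominator, (-9u + 3)/(u + 4) + 57/2 = [(-9u + 3)·(-2) − 57·(u + 4)] / [(-2)·(u + 4)] = -39(u + 6) / ((-2)(u + 4)).
So |(-9u + 3)/(u + 4) + 57/2| = 39|u + 6| / (2·|u + 4|).
Require δ ≤ 1, so |u + 4| ≥ |-2| − |u + 6| > 2 − 1 = 1.
Hence |(-9u + 3)/(u + 4) + 57/2| < 39|u + 6|/(2·1) = (39/2)|u + 6|, which is < ε once |u + 6| < (2/39)ε.
Take δ = min(1, (2/39)ε). Then 0 < |u + 6| < δ forces both bounds, so |(-9u + 3)/(u + 4) + 57/2| < ε.

δ = min(1, (2/39)ε)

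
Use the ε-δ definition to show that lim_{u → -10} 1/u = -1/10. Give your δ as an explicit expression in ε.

δ = min(5, 50ε)

Suppose ε > 0. We seek δ > 0 such that 0 < |u + 10| < δ implies |1/u + 1/10| < ε.
|1/u + 1/10| = |-10 − u|/(10·|u|) = |u + 10|/(10|u|).
Restrict δ ≤ 5. Then |u + 10| < 5 gives |u| > 5, so 10|u| > 50.
Then |1/u + 1/10| < |u + 10|/50, which is < ε when |u + 10| < 50ε.
Take δ = min(5, 50ε). Then 0 < |u + 10| < δ gives both |u + 10| < 5 and |u + 10| < 50ε, so |1/u + 1/10| < ε.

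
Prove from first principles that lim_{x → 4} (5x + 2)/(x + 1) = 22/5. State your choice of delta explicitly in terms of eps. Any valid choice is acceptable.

Let eps > 0. We want delta > 0 with 0 < |x − 4| < delta ⇒ |(5x + 2)/(x + 1) − (22/5)| < eps.
Combining over a common denominator, (5x + 2)/(x + 1) − (22/5) = [(5x + 2)·5 − 22·(x + 1)] / [5·(x + 1)] = 3(x − 4) / (5(x + 1)).
So |(5x + 2)/(x + 1) − (22/5)| = 3|x − 4| / (5·|x + 1|).
Require delta ≤ 5/2, so |x + 1| ≥ |5| − |x − 4| > 5 − 5/2 = 5/2.
Hence |(5x + 2)/(x + 1) − (22/5)| < 3|x − 4|/(5·(5/2)) = (6/25)|x − 4|, which is < eps once |x − 4| < (25/6)eps.
Take delta = min(5/2, (25/6)eps). Then 0 < |x − 4| < delta forces both bounds, so |(5x + 2)/(x + 1) − (22/5)| < eps.

delta = min(5/2, (25/6)eps)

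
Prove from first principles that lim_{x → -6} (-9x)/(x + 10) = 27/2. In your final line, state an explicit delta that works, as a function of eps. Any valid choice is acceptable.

Suppose eps > 0. We want delta > 0 with 0 < |x + 6| < delta ⇒ |(-9x)/(x + 10) − (27/2)| < eps.
Combining over a common denominator, (-9x)/(x + 10) − (27/2) = [(-9x)·4 − 54·(x + 10)] / [4·(x + 10)] = -90(x + 6) / (4(x + 10)).
So |(-9x)/(x + 10) − (27/2)| = 90|x + 6| / (4·|x + 10|).
Require delta ≤ 2, so |x + 10| ≥ |4| − |x + 6| > 4 − 2 = 2.
Hence |(-9x)/(x + 10) − (27/2)| < 90|x + 6|/(4·2) = (45/4)|x + 6|, which is < eps once |x + 6| < (4/45)eps.
Take delta = min(2, (4/45)eps). Then 0 < |x + 6| < delta forces both bounds, so |(-9x)/(x + 10) − (27/2)| < eps.

delta = min(2, (4/45)eps)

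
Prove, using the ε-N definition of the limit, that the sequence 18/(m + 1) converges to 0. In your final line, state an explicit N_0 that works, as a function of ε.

N_0 = 18/ε

Let ε > 0 be given. For m ≥ 1, |18/(m + 1) − 0| = 18/(m + 1) ≤ 18/m.
We need 18/m < ε, i.e. m > 18/ε.
Take N_0 = 18/ε. If m > N_0 then |18/(m + 1)| ≤ 18/m < ε.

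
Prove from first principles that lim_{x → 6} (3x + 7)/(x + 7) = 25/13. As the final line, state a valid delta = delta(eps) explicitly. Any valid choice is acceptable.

delta = min(13/2, (169/28)eps)

Let eps > 0. We want delta > 0 with 0 < |x − 6| < delta ⇒ |(3x + 7)/(x + 7) − (25/13)| < eps.
Combining over a common denominator, (3x + 7)/(x + 7) − (25/13) = [(3x + 7)·13 − 25·(x + 7)] / [13·(x + 7)] = 14(x − 6) / (13(x + 7)).
So |(3x + 7)/(x + 7) − (25/13)| = 14|x − 6| / (13·|x + 7|).
Restrict delta ≤ 13/2. Then |x − 6| < 13/2 gives |x + 7| = |(x − 6) + 13| ≥ 13 − 13/2 = 13/2.
Hence |(3x + 7)/(x + 7) − (25/13)| < 14|x − 6|/(13·(13/2)) = (28/169)|x − 6|, which is < eps once |x − 6| < (169/28)eps.
Take delta = min(13/2, (169/28)eps). Then 0 < |x − 6| < delta forces both bounds, so |(3x + 7)/(x + 7) − (25/13)| < eps.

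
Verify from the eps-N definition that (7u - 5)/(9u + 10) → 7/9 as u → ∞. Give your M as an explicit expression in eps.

M = (115/81)/eps

Let eps > 0. We seek M > 0 such that u > M implies |(7u - 5)/(9u + 10) − (7/9)| < eps.
(7u - 5)/(9u + 10) − (7/9) = (9(7u - 5) − 7(9u + 10)) / (9(9u + 10)) = -115/(9(9u + 10)).
For u > 0 we have 9u + 10 > 9u, so |(7u - 5)/(9u + 10) − (7/9)| = 115/(9(9u + 10)) < 115/(9·9u) = (115/81)/u.
Thus |(7u - 5)/(9u + 10) − (7/9)| < eps whenever u > (115/81)/eps.
Take M = (115/81)/eps. If u > M then |(7u - 5)/(9u + 10) − (7/9)| < (115/81)/u < eps.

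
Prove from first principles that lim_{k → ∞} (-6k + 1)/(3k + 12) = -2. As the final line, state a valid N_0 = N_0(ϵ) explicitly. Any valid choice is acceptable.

Fix ϵ > 0. For k ≥ 1, |(-6k + 1)/(3k + 12) + 2| = |75|/(3(3k + 12)) = 75/(3(3k + 12)).
Since 3k + 12 ≥ 3k for k ≥ 1, this is ≤ 75/(3·3k) = (25/3)/k.
So |(-6k + 1)/(3k + 12) + 2| < ϵ whenever k > (25/3)/ϵ.
Take N_0 = (25/3)/ϵ. If k > N_0 then |(-6k + 1)/(3k + 12) + 2| ≤ (25/3)/k < ϵ.

N_0 = (25/3)/ϵ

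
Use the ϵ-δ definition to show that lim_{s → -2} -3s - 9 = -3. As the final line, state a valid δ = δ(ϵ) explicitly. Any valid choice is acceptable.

Let ϵ > 0. We need δ > 0 so that 0 < |s + 2| < δ implies |(-3s - 9) + 3| < ϵ.
Since (-3s - 9) + 3 = -3(s + 2), we have |(-3s - 9) + 3| = 3|s + 2|.
Thus it suffices that |s + 2| < ϵ/3.
Take δ = ϵ/3. If 0 < |s + 2| < δ then |(-3s - 9) + 3| = 3|s + 2| < 3·(ϵ/3) = ϵ.

δ = ϵ/3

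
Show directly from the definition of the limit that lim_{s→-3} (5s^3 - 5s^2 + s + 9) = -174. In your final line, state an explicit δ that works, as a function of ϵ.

δ = min(1, ϵ/221)

Let ϵ > 0. We want δ > 0 such that 0 < |s + 3| < δ implies |(5s^3 - 5s^2 + s + 9) + 174| < ϵ.
(5s^3 - 5s^2 + s + 9) + 174 = 5s^3 - 5s^2 + s + 183 = (s + 3)(5s^2 - 20s + 61).
So |(5s^3 - 5s^2 + s + 9) + 174| = |s + 3|·|5s^2 - 20s + 61|.
Require δ ≤ 1. Then |s + 3| < 1 gives |s| < 4, and by the triangle inequality |5s^2 - 20s + 61| ≤ 5·4^2 + 20·4 + 61 = 221.
Hence |(5s^3 - 5s^2 + s + 9) + 174| ≤ 221|s + 3| < ϵ provided |s + 3| < ϵ/221.
Choosing δ = min(1, ϵ/221) ensures both conditions, hence |(5s^3 - 5s^2 + s + 9) + 174| < ϵ.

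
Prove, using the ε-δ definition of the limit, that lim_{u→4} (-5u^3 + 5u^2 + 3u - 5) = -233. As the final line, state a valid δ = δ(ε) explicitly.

Fix ε > 0. We want δ > 0 such that 0 < |u − 4| < δ implies |(-5u^3 + 5u^2 + 3u - 5) + 233| < ε.
(-5u^3 + 5u^2 + 3u - 5) + 233 = -5u^3 + 5u^2 + 3u + 228 = (u − 4)(-5u^2 - 15u - 57).
So |(-5u^3 + 5u^2 + 3u - 5) + 233| = |u − 4|·|-5u^2 - 15u - 57|.
Assume first that |u − 4| < 1, so |u| < 5. Then |-5u^2 - 15u - 57| ≤ 5·5^2 + 15·5 + 57 = 257.
Hence |(-5u^3 + 5u^2 + 3u - 5) + 233| ≤ 257|u − 4| < ε provided |u − 4| < ε/257.
Take δ = min(1, ε/257). Then 0 < |u − 4| < δ gives both |u − 4| < 1 and |u − 4| < ε/257, so |(-5u^3 + 5u^2 + 3u - 5) + 233| < ε.

δ = min(1, ε/257)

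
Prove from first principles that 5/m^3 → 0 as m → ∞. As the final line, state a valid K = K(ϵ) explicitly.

Fix ϵ > 0. For m ≥ 1, |5/m^3 − 0| = 5/m^3.
5/m^3 < ϵ ⇔ m^3 > 5/ϵ ⇔ m > (5/ϵ)^{1/3}.
Take K = (5/ϵ)^{1/3}. Then m > K implies 5/m^3 < ϵ.

K = (5/ϵ)^{1/3}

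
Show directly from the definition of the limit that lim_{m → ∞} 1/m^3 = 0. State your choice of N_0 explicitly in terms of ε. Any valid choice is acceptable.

Fix ε > 0. For m ≥ 1, |1/m^3 − 0| = 1/m^3.
1/m^3 < ε ⇔ m^3 > 1/ε ⇔ m > (1/ε)^{1/3}.
Take N_0 = (1/ε)^{1/3}. Then m > N_0 implies 1/m^3 < ε.

N_0 = (1/ε)^{1/3}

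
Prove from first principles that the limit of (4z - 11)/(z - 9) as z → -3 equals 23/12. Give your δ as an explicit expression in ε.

Suppose ε > 0. We want δ > 0 with 0 < |z + 3| < δ ⇒ |(4z - 11)/(z - 9) − (23/12)| < ε.
Combining over a common denominator, (4z - 11)/(z - 9) − (23/12) = [(4z - 11)·(-12) − (-23)·(z - 9)] / [(-12)·(z - 9)] = -25(z + 3) / ((-12)(z - 9)).
So |(4z - 11)/(z - 9) − (23/12)| = 25|z + 3| / (12·|z − 9|).
Restrict δ ≤ 6. Then |z + 3| < 6 gives |z − 9| = |(z + 3) + (-12)| ≥ 12 − 6 = 6.
Hence |(4z - 11)/(z - 9) − (23/12)| < 25|z + 3|/(12·6) = (25/72)|z + 3|, which is < ε once |z + 3| < (72/25)ε.
Take δ = min(6, (72/25)ε). Then 0 < |z + 3| < δ forces both bounds, so |(4z - 11)/(z - 9) − (23/12)| < ε.

δ = min(6, (72/25)ε)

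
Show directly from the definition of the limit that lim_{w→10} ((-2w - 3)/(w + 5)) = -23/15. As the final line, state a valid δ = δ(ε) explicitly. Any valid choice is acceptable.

δ = min(15/2, (225/14)ε)

Let ε > 0. We want δ > 0 with 0 < |w − 10| < δ ⇒ |(-2w - 3)/(w + 5) + 23/15| < ε.
Combining over a common denominator, (-2w - 3)/(w + 5) + 23/15 = [(-2w - 3)·15 − (-23)·(w + 5)] / [15·(w + 5)] = -7(w − 10) / (15(w + 5)).
So |(-2w - 3)/(w + 5) + 23/15| = 7|w − 10| / (15·|w + 5|).
Require δ ≤ 15/2, so |w + 5| ≥ |15| − |w − 10| > 15 − 15/2 = 15/2.
Hence |(-2w - 3)/(w + 5) + 23/15| < 7|w − 10|/(15·(15/2)) = (14/225)|w − 10|, which is < ε once |w − 10| < (225/14)ε.
Take δ = min(15/2, (225/14)ε). Then 0 < |w − 10| < δ forces both bounds, so |(-2w - 3)/(w + 5) + 23/15| < ε.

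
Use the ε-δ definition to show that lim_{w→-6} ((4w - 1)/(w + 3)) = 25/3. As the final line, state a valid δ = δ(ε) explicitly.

Suppose ε > 0. We want δ > 0 with 0 < |w + 6| < δ ⇒ |(4w - 1)/(w + 3) − (25/3)| < ε.
Combining over a common denominator, (4w - 1)/(w + 3) − (25/3) = [(4w - 1)·(-3) − (-25)·(w + 3)] / [(-3)·(w + 3)] = 13(w + 6) / ((-3)(w + 3)).
So |(4w - 1)/(w + 3) − (25/3)| = 13|w + 6| / (3·|w + 3|).
Restrict δ ≤ 3/2. Then |w + 6| < 3/2 gives |w + 3| = |(w + 6) + (-3)| ≥ 3 − 3/2 = 3/2.
Hence |(4w - 1)/(w + 3) − (25/3)| < 13|w + 6|/(3·(3/2)) = (26/9)|w + 6|, which is < ε once |w + 6| < (9/26)ε.
Take δ = min(3/2, (9/26)ε). Then 0 < |w + 6| < δ forces both bounds, so |(4w - 1)/(w + 3) − (25/3)| < ε.

δ = min(3/2, (9/26)ε)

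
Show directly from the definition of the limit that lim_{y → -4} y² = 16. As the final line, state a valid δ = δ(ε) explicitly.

Fix ε > 0. We seek δ > 0 with 0 < |y + 4| < δ ⇒ |y² − 16| < ε.
Factor: y² − 16 = (y + 4)(y - 4), so |y² − 16| = |y + 4|·|y - 4|.
Impose δ ≤ 1 so that |y| < 5; then |y - 4| ≤ 9.
Hence |y² − 16| ≤ 9|y + 4|, which is < ε once |y + 4| < ε/9.
Take δ = min(1, ε/9). If 0 < |y + 4| < δ then both bounds hold and |y² − 16| ≤ 9|y + 4| < 9·(ε/9) = ε.

δ = min(1, ε/9)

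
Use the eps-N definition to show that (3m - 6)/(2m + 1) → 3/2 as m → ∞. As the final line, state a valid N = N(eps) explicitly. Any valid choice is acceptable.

Fix eps > 0. For m ≥ 1, |(3m - 6)/(2m + 1) − (3/2)| = |-15|/(2(2m + 1)) = 15/(2(2m + 1)).
Since 2m + 1 ≥ 2m for m ≥ 1, this is ≤ 15/(2·2m) = (15/4)/m.
So |(3m - 6)/(2m + 1) − (3/2)| < eps whenever m > (15/4)/eps.
Take N = (15/4)/eps. If m > N then |(3m - 6)/(2m + 1) − (3/2)| ≤ (15/4)/m < eps.

N = (15/4)/eps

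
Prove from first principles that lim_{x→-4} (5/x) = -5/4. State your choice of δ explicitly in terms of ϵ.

δ = min(2, (8/5)ϵ)

Suppose ϵ > 0. We seek δ > 0 such that 0 < |x + 4| < δ implies |5/x + 5/4| < ϵ.
|5/x + 5/4| = 5·|-4 − x|/(4·|x|) = 5|x + 4|/(4|x|).
Restrict δ ≤ 2. Then |x + 4| < 2 gives |x| > 2, so 4|x| > 8.
Then |5/x + 5/4| < 5|x + 4|/8, which is < ϵ when |x + 4| < (8/5)ϵ.
Take δ = min(2, (8/5)ϵ). Then 0 < |x + 4| < δ gives both |x + 4| < 2 and |x + 4| < (8/5)ϵ, so |5/x + 5/4| < ϵ.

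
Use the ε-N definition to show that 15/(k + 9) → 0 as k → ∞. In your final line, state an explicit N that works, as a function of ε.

Fix ε > 0. For k ≥ 1, |15/(k + 9) − 0| = 15/(k + 9) ≤ 15/k.
We need 15/k < ε, i.e. k > 15/ε.
Take N = 15/ε. If k > N then |15/(k + 9)| ≤ 15/k < ε.

N = 15/ε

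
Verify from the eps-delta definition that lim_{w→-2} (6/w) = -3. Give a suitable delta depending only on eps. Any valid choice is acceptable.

delta = min(1, (1/3)eps)

Suppose eps > 0. We seek delta > 0 such that 0 < |w + 2| < delta implies |6/w + 3| < eps.
|6/w + 3| = 6·|-2 − w|/(2·|w|) = 6|w + 2|/(2|w|).
Require delta ≤ 1 so that |w| > 2 − 1 = 1, hence 2|w| > 2.
Then |6/w + 3| < 6|w + 2|/2, which is < eps when |w + 2| < (1/3)eps.
Take delta = min(1, (1/3)eps). Then 0 < |w + 2| < delta gives both |w + 2| < 1 and |w + 2| < (1/3)eps, so |6/w + 3| < eps.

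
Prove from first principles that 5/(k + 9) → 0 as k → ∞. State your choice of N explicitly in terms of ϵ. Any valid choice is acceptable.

Fix ϵ > 0. For k ≥ 1, |5/(k + 9) − 0| = 5/(k + 9) ≤ 5/k.
We need 5/k < ϵ, i.e. k > 5/ϵ.
Take N = 5/ϵ. If k > N then |5/(k + 9)| ≤ 5/k < ϵ.

N = 5/ϵ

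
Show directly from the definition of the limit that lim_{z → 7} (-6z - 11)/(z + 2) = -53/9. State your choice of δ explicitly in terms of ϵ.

Let ϵ > 0. We want δ > 0 with 0 < |z − 7| < δ ⇒ |(-6z - 11)/(z + 2) + 53/9| < ϵ.
Combining over a common denominator, (-6z - 11)/(z + 2) + 53/9 = [(-6z - 11)·9 − (-53)·(z + 2)] / [9·(z + 2)] = -1(z − 7) / (9(z + 2)).
So |(-6z - 11)/(z + 2) + 53/9| = |z − 7| / (9·|z + 2|).
Require δ ≤ 9/2, so |z + 2| ≥ |9| − |z − 7| > 9 − 9/2 = 9/2.
Hence |(-6z - 11)/(z + 2) + 53/9| < |z − 7|/(9·(9/2)) = (2/81)|z − 7|, which is < ϵ once |z − 7| < (81/2)ϵ.
Take δ = min(9/2, (81/2)ϵ). Then 0 < |z − 7| < δ forces both bounds, so |(-6z - 11)/(z + 2) + 53/9| < ϵ.

δ = min(9/2, (81/2)ϵ)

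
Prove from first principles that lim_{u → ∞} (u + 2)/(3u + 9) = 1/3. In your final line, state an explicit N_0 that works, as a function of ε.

Fix ε > 0. We seek N_0 > 0 such that u > N_0 implies |(u + 2)/(3u + 9) − (1/3)| < ε.
(u + 2)/(3u + 9) − (1/3) = (3(u + 2) − (3u + 9)) / (3(3u + 9)) = -3/(3(3u + 9)).
For u > 0 we have 3u + 9 > 3u, so |(u + 2)/(3u + 9) − (1/3)| = 3/(3(3u + 9)) < 3/(3·3u) = (1/3)/u.
Thus |(u + 2)/(3u + 9) − (1/3)| < ε whenever u > (1/3)/ε.
Take N_0 = (1/3)/ε. If u > N_0 then |(u + 2)/(3u + 9) − (1/3)| < (1/3)/u < ε.

N_0 = (1/3)/ε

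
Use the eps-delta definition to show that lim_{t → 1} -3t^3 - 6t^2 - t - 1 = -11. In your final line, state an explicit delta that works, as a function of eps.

delta = min(1, eps/40)

Let eps > 0 be given. We want delta > 0 such that 0 < |t − 1| < delta implies |(-3t^3 - 6t^2 - t - 1) + 11| < eps.
(-3t^3 - 6t^2 - t - 1) + 11 = -3t^3 - 6t^2 - t + 10 = (t − 1)(-3t^2 - 9t - 10).
So |(-3t^3 - 6t^2 - t - 1) + 11| = |t − 1|·|-3t^2 - 9t - 10|.
Require delta ≤ 1. Then |t − 1| < 1 gives |t| < 2, and by the triangle inequality |-3t^2 - 9t - 10| ≤ 3·2^2 + 9·2 + 10 = 40.
Hence |(-3t^3 - 6t^2 - t - 1) + 11| ≤ 40|t − 1| < eps provided |t − 1| < eps/40.
Take delta = min(1, eps/40). Then 0 < |t − 1| < delta gives both |t − 1| < 1 and |t − 1| < eps/40, so |(-3t^3 - 6t^2 - t - 1) + 11| < eps.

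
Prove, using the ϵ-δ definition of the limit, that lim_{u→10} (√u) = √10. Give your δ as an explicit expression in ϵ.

Fix ϵ > 0. We want δ > 0 such that 0 < |u − 10| < δ implies |√u − √10| < ϵ.
Rationalise: √u − √10 = (u − 10)/(√u + √10), so |√u − √10| = |u − 10|/(√u + √10).
Restrict δ ≤ 10 so that |u − 10| < 10 forces u > 0, and then √u + √10 > √10.
Hence |√u − √10| < |u − 10|/√10, which is < ϵ once |u − 10| < √10·ϵ.
Take δ = min(10, √10·ϵ). If 0 < |u − 10| < δ then u > 0 and |√u − √10| < |u − 10|/√10 < ϵ.

δ = min(10, √10·ϵ)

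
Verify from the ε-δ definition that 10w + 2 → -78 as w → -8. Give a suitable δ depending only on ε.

δ = ε/10

Suppose ε > 0. We need δ > 0 so that 0 < |w + 8| < δ implies |(10w + 2) + 78| < ε.
|(10w + 2) + 78| = |10w + 80| = 10|w + 8|.
So 10|w + 8| < ε exactly when |w + 8| < ε/10.
Take δ = ε/10. If 0 < |w + 8| < δ then |(10w + 2) + 78| = 10|w + 8| < 10·(ε/10) = ε.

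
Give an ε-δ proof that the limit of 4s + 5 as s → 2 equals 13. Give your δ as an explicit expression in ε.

δ = ε/4

Suppose ε > 0. We need δ > 0 so that 0 < |s − 2| < δ implies |(4s + 5) − 13| < ε.
Since (4s + 5) − 13 = 4(s − 2), we have |(4s + 5) − 13| = 4|s − 2|.
Thus it suffices that |s − 2| < ε/4.
Choosing δ = ε/4 gives |(4s + 5) − 13| = 4|s − 2| < ε whenever |s − 2| < δ.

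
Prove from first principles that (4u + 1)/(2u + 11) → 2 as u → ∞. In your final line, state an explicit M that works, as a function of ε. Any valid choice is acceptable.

Let ε > 0 be given. We seek M > 0 such that u > M implies |(4u + 1)/(2u + 11) − 2| < ε.
(4u + 1)/(2u + 11) − 2 = (2(4u + 1) − 4(2u + 11)) / (2(2u + 11)) = -42/(2(2u + 11)).
For u > 0 we have 2u + 11 > 2u, so |(4u + 1)/(2u + 11) − 2| = 42/(2(2u + 11)) < 42/(2·2u) = (21/2)/u.
Thus |(4u + 1)/(2u + 11) − 2| < ε whenever u > (21/2)/ε.
Take M = (21/2)/ε. If u > M then |(4u + 1)/(2u + 11) − 2| < (21/2)/u < ε.

M = (21/2)/ε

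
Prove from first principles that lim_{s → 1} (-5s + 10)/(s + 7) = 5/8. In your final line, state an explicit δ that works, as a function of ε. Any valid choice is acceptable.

δ = min(4, (32/45)ε)

Suppose ε > 0. We want δ > 0 with 0 < |s − 1| < δ ⇒ |(-5s + 10)/(s + 7) − (5/8)| < ε.
Combining over a common denominator, (-5s + 10)/(s + 7) − (5/8) = [(-5s + 10)·8 − 5·(s + 7)] / [8·(s + 7)] = -45(s − 1) / (8(s + 7)).
So |(-5s + 10)/(s + 7) − (5/8)| = 45|s − 1| / (8·|s + 7|).
Require δ ≤ 4, so |s + 7| ≥ |8| − |s − 1| > 8 − 4 = 4.
Hence |(-5s + 10)/(s + 7) − (5/8)| < 45|s − 1|/(8·4) = (45/32)|s − 1|, which is < ε once |s − 1| < (32/45)ε.
Take δ = min(4, (32/45)ε). Then 0 < |s − 1| < δ forces both bounds, so |(-5s + 10)/(s + 7) − (5/8)| < ε.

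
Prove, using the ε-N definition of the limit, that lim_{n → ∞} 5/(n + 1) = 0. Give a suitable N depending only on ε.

N = 5/ε

Let ε > 0. For n ≥ 1, |5/(n + 1) − 0| = 5/(n + 1) ≤ 5/n.
We need 5/n < ε, i.e. n > 5/ε.
Take N = 5/ε. If n > N then |5/(n + 1)| ≤ 5/n < ε.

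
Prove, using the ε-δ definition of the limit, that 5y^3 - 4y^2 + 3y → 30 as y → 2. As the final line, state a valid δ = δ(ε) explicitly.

Suppose ε > 0. We want δ > 0 such that 0 < |y − 2| < δ implies |(5y^3 - 4y^2 + 3y) − 30| < ε.
(5y^3 - 4y^2 + 3y) − 30 = 5y^3 - 4y^2 + 3y - 30 = (y − 2)(5y^2 + 6y + 15).
So |(5y^3 - 4y^2 + 3y) − 30| = |y − 2|·|5y^2 + 6y + 15|.
Require δ ≤ 2. Then |y − 2| < 2 gives |y| < 4, and by the triangle inequality |5y^2 + 6y + 15| ≤ 5·4^2 + 6·4 + 15 = 119.
Hence |(5y^3 - 4y^2 + 3y) − 30| ≤ 119|y − 2| < ε provided |y − 2| < ε/119.
Choosing δ = min(2, ε/119) ensures both conditions, hence |(5y^3 - 4y^2 + 3y) − 30| < ε.

δ = min(2, ε/119)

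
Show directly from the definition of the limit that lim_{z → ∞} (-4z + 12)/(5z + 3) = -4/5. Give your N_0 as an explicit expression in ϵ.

N_0 = (72/25)/ϵ

Let ϵ > 0 be given. We seek N_0 > 0 such that z > N_0 implies |(-4z + 12)/(5z + 3) + 4/5| < ϵ.
(-4z + 12)/(5z + 3) + 4/5 = (5(-4z + 12) − (-4)(5z + 3)) / (5(5z + 3)) = 72/(5(5z + 3)).
For z > 0 we have 5z + 3 > 5z, so |(-4z + 12)/(5z + 3) + 4/5| = 72/(5(5z + 3)) < 72/(5·5z) = (72/25)/z.
Thus |(-4z + 12)/(5z + 3) + 4/5| < ϵ whenever z > (72/25)/ϵ.
Take N_0 = (72/25)/ϵ. If z > N_0 then |(-4z + 12)/(5z + 3) + 4/5| < (72/25)/z < ϵ.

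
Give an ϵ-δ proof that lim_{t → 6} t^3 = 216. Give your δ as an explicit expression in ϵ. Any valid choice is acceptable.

Let ϵ > 0 be given. We seek δ > 0 with 0 < |t − 6| < δ ⇒ |t^3 − 216| < ϵ.
Factor: t^3 − 216 = (t − 6)(t^2 + 6t + 36), so |t^3 − 216| = |t − 6|·|t^2 + 6t + 36|.
Impose δ ≤ 1 so that |t| < 7; then |t^2 + 6t + 36| ≤ 127.
Hence |t^3 − 216| ≤ 127|t − 6|, which is < ϵ once |t − 6| < ϵ/127.
Take δ = min(1, ϵ/127). If 0 < |t − 6| < δ then both bounds hold and |t^3 − 216| ≤ 127|t − 6| < 127·(ϵ/127) = ϵ.

δ = min(1, ϵ/127)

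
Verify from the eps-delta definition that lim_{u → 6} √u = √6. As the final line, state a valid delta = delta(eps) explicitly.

delta = min(6, √6·eps)

Let eps > 0. We want delta > 0 such that 0 < |u − 6| < delta implies |√u − √6| < eps.
Multiplying by the conjugate, |√u − √6| = |u − 6|/(√u + √6).
Restrict delta ≤ 6 so that |u − 6| < 6 forces u > 0, and then √u + √6 > √6.
Hence |√u − √6| < |u − 6|/√6, which is < eps once |u − 6| < √6·eps.
Take delta = min(6, √6·eps). If 0 < |u − 6| < delta then u > 0 and |√u − √6| < |u − 6|/√6 < eps.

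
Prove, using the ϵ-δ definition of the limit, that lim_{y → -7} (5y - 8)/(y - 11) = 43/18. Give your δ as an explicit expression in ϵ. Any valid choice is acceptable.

δ = min(9, (162/47)ϵ)

Let ϵ > 0 be given. We want δ > 0 with 0 < |y + 7| < δ ⇒ |(5y - 8)/(y - 11) − (43/18)| < ϵ.
Combining over a common denominator, (5y - 8)/(y - 11) − (43/18) = [(5y - 8)·(-18) − (-43)·(y - 11)] / [(-18)·(y - 11)] = -47(y + 7) / ((-18)(y - 11)).
So |(5y - 8)/(y - 11) − (43/18)| = 47|y + 7| / (18·|y − 11|).
Require δ ≤ 9, so |y − 11| ≥ |-18| − |y + 7| > 18 − 9 = 9.
Hence |(5y - 8)/(y - 11) − (43/18)| < 47|y + 7|/(18·9) = (47/162)|y + 7|, which is < ϵ once |y + 7| < (162/47)ϵ.
Take δ = min(9, (162/47)ϵ). Then 0 < |y + 7| < δ forces both bounds, so |(5y - 8)/(y - 11) − (43/18)| < ϵ.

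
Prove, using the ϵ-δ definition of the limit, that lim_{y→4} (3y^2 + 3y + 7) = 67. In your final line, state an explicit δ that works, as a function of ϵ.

Let ϵ > 0 be given. We want δ > 0 such that 0 < |y − 4| < δ implies |(3y^2 + 3y + 7) − 67| < ϵ.
(3y^2 + 3y + 7) − 67 = 3y^2 + 3y - 60 = (y − 4)(3y + 15).
So |(3y^2 + 3y + 7) − 67| = |y − 4|·|3y + 15|.
Assume first that |y − 4| < 1, so |y| < 5. Then |3y + 15| ≤ 3·5 + 15 = 30.
Hence |(3y^2 + 3y + 7) − 67| ≤ 30|y − 4| < ϵ provided |y − 4| < ϵ/30.
Choosing δ = min(1, ϵ/30) ensures both conditions, hence |(3y^2 + 3y + 7) − 67| < ϵ.

δ = min(1, ϵ/30)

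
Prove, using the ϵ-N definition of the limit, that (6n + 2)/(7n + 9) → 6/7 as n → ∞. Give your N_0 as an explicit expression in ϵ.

Fix ϵ > 0. For n ≥ 1, |(6n + 2)/(7n + 9) − (6/7)| = |-40|/(7(7n + 9)) = 40/(7(7n + 9)).
Since 7n + 9 ≥ 7n for n ≥ 1, this is ≤ 40/(7·7n) = (40/49)/n.
So |(6n + 2)/(7n + 9) − (6/7)| < ϵ whenever n > (40/49)/ϵ.
Take N_0 = (40/49)/ϵ. If n > N_0 then |(6n + 2)/(7n + 9) − (6/7)| ≤ (40/49)/n < ϵ.

N_0 = (40/49)/ϵ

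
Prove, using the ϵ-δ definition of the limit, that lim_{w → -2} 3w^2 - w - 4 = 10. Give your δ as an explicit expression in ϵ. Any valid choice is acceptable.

Let ϵ > 0 be given. We want δ > 0 such that 0 < |w + 2| < δ implies |(3w^2 - w - 4) − 10| < ϵ.
(3w^2 - w - 4) − 10 = 3w^2 - w - 14 = (w + 2)(3w - 7).
So |(3w^2 - w - 4) − 10| = |w + 2|·|3w - 7|.
Require δ ≤ 1. Then |w + 2| < 1 gives |w| < 3, and by the triangle inequality |3w - 7| ≤ 3·3 + 7 = 16.
Hence |(3w^2 - w - 4) − 10| ≤ 16|w + 2| < ϵ provided |w + 2| < ϵ/16.
Take δ = min(1, ϵ/16). Then 0 < |w + 2| < δ gives both |w + 2| < 1 and |w + 2| < ϵ/16, so |(3w^2 - w - 4) − 10| < ϵ.

δ = min(1, ϵ/16)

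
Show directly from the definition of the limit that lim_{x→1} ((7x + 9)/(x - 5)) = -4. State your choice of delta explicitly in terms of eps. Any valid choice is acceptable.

Let eps > 0 be given. We want delta > 0 with 0 < |x − 1| < delta ⇒ |(7x + 9)/(x - 5) + 4| < eps.
Combining over a common denominator, (7x + 9)/(x - 5) + 4 = [(7x + 9)·(-4) − 16·(x - 5)] / [(-4)·(x - 5)] = -44(x − 1) / ((-4)(x - 5)).
So |(7x + 9)/(x - 5) + 4| = 44|x − 1| / (4·|x − 5|).
Require delta ≤ 2, so |x − 5| ≥ |-4| − |x − 1| > 4 − 2 = 2.
Hence |(7x + 9)/(x - 5) + 4| < 44|x − 1|/(4·2) = (11/2)|x − 1|, which is < eps once |x − 1| < (2/11)eps.
Take delta = min(2, (2/11)eps). Then 0 < |x − 1| < delta forces both bounds, so |(7x + 9)/(x - 5) + 4| < eps.

delta = min(2, (2/11)eps)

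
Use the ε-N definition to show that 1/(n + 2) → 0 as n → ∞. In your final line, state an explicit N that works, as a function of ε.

N = 1/ε

Let ε > 0. For n ≥ 1, |1/(n + 2) − 0| = 1/(n + 2) ≤ 1/n.
We need 1/n < ε, i.e. n > 1/ε.
Take N = 1/ε. If n > N then |1/(n + 2)| ≤ 1/n < ε.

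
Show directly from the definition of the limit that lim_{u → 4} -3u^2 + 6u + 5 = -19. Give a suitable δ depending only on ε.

Fix ε > 0. We want δ > 0 such that 0 < |u − 4| < δ implies |(-3u^2 + 6u + 5) + 19| < ε.
(-3u^2 + 6u + 5) + 19 = -3u^2 + 6u + 24 = (u − 4)(-3u - 6).
So |(-3u^2 + 6u + 5) + 19| = |u − 4|·|-3u - 6|.
Assume first that |u − 4| < 1, so |u| < 5. Then |-3u - 6| ≤ 3·5 + 6 = 21.
Hence |(-3u^2 + 6u + 5) + 19| ≤ 21|u − 4| < ε provided |u − 4| < ε/21.
Choosing δ = min(1, ε/21) ensures both conditions, hence |(-3u^2 + 6u + 5) + 19| < ε.

δ = min(1, ε/21)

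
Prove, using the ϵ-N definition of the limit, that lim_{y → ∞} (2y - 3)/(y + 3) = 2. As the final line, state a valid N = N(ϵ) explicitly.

N = 9/ϵ

Suppose ϵ > 0. We seek N > 0 such that y > N implies |(2y - 3)/(y + 3) − 2| < ϵ.
(2y - 3)/(y + 3) − 2 = ((2y - 3) − 2(y + 3)) / ((y + 3)) = -9/((y + 3)).
For y > 0 we have y + 3 > y, so |(2y - 3)/(y + 3) − 2| = 9/((y + 3)) < 9/(y) = 9/y.
Thus |(2y - 3)/(y + 3) − 2| < ϵ whenever y > 9/ϵ.
Take N = 9/ϵ. If y > N then |(2y - 3)/(y + 3) − 2| < 9/y < ϵ.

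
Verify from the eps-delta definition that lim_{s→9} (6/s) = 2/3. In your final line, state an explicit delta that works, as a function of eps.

Fix eps > 0. We seek delta > 0 such that 0 < |s − 9| < delta implies |6/s − (2/3)| < eps.
|6/s − (2/3)| = 6·|9 − s|/(9·|s|) = 6|s − 9|/(9|s|).
Require delta ≤ 9/2 so that |s| > 9 − 9/2 = 9/2, hence 9|s| > 81/2.
Then |6/s − (2/3)| < 6|s − 9|/(81/2), which is < eps when |s − 9| < (27/4)eps.
Take delta = min(9/2, (27/4)eps). Then 0 < |s − 9| < delta gives both |s − 9| < 9/2 and |s − 9| < (27/4)eps, so |6/s − (2/3)| < eps.

delta = min(9/2, (27/4)eps)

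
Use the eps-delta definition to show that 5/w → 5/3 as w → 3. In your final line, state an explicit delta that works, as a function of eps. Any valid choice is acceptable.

delta = min(3/2, (9/10)eps)

Suppose eps > 0. We seek delta > 0 such that 0 < |w − 3| < delta implies |5/w − (5/3)| < eps.
|5/w − (5/3)| = 5·|3 − w|/(3·|w|) = 5|w − 3|/(3|w|).
Require delta ≤ 3/2 so that |w| > 3 − 3/2 = 3/2, hence 3|w| > 9/2.
Then |5/w − (5/3)| < 5|w − 3|/(9/2), which is < eps when |w − 3| < (9/10)eps.
Take delta = min(3/2, (9/10)eps). Then 0 < |w − 3| < delta gives both |w − 3| < 3/2 and |w − 3| < (9/10)eps, so |5/w − (5/3)| < eps.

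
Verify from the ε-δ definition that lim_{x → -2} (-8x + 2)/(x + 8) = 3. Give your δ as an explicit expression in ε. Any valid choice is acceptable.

δ = min(3, (3/11)ε)

Let ε > 0 be given. We want δ > 0 with 0 < |x + 2| < δ ⇒ |(-8x + 2)/(x + 8) − 3| < ε.
Combining over a common denominator, (-8x + 2)/(x + 8) − 3 = [(-8x + 2)·6 − 18·(x + 8)] / [6·(x + 8)] = -66(x + 2) / (6(x + 8)).
So |(-8x + 2)/(x + 8) − 3| = 66|x + 2| / (6·|x + 8|).
Require δ ≤ 3, so |x + 8| ≥ |6| − |x + 2| > 6 − 3 = 3.
Hence |(-8x + 2)/(x + 8) − 3| < 66|x + 2|/(6·3) = (11/3)|x + 2|, which is < ε once |x + 2| < (3/11)ε.
Take δ = min(3, (3/11)ε). Then 0 < |x + 2| < δ forces both bounds, so |(-8x + 2)/(x + 8) − 3| < ε.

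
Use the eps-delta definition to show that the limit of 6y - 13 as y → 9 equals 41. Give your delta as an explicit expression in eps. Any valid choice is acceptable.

delta = eps/6

Fix eps > 0. We need delta > 0 so that 0 < |y − 9| < delta implies |(6y - 13) − 41| < eps.
|(6y - 13) − 41| = |6y - 54| = 6|y − 9|.
So 6|y − 9| < eps exactly when |y − 9| < eps/6.
Take delta = eps/6. If 0 < |y − 9| < delta then |(6y - 13) − 41| = 6|y − 9| < 6·(eps/6) = eps.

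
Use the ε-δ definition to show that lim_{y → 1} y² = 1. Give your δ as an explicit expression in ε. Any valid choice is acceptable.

δ = min(1, ε/3)

Fix ε > 0. We seek δ > 0 with 0 < |y − 1| < δ ⇒ |y² − 1| < ε.
Factor: y² − 1 = (y − 1)(y + 1), so |y² − 1| = |y − 1|·|y + 1|.
Restrict δ ≤ 1. Then |y − 1| < 1 gives |y| < 2, so by the triangle inequality |y + 1| ≤ 2 + 1 = 3.
Hence |y² − 1| ≤ 3|y − 1|, which is < ε once |y − 1| < ε/3.
Take δ = min(1, ε/3). If 0 < |y − 1| < δ then both bounds hold and |y² − 1| ≤ 3|y − 1| < 3·(ε/3) = ε.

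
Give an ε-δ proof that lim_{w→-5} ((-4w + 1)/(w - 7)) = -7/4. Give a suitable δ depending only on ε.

Let ε > 0. We want δ > 0 with 0 < |w + 5| < δ ⇒ |(-4w + 1)/(w - 7) + 7/4| < ε.
Combining over a common denominator, (-4w + 1)/(w - 7) + 7/4 = [(-4w + 1)·(-12) − 21·(w - 7)] / [(-12)·(w - 7)] = 27(w + 5) / ((-12)(w - 7)).
So |(-4w + 1)/(w - 7) + 7/4| = 27|w + 5| / (12·|w − 7|).
Require δ ≤ 6, so |w − 7| ≥ |-12| − |w + 5| > 12 − 6 = 6.
Hence |(-4w + 1)/(w - 7) + 7/4| < 27|w + 5|/(12·6) = (3/8)|w + 5|, which is < ε once |w + 5| < (8/3)ε.
Take δ = min(6, (8/3)ε). Then 0 < |w + 5| < δ forces both bounds, so |(-4w + 1)/(w - 7) + 7/4| < ε.

δ = min(6, (8/3)ε)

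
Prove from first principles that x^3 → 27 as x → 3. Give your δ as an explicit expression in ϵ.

δ = min(2, ϵ/49)

Fix ϵ > 0. We seek δ > 0 with 0 < |x − 3| < δ ⇒ |x^3 − 27| < ϵ.
Factor: x^3 − 27 = (x − 3)(x^2 + 3x + 9), so |x^3 − 27| = |x − 3|·|x^2 + 3x + 9|.
Impose δ ≤ 2 so that |x| < 5; then |x^2 + 3x + 9| ≤ 49.
Hence |x^3 − 27| ≤ 49|x − 3|, which is < ϵ once |x − 3| < ϵ/49.
Take δ = min(2, ϵ/49). If 0 < |x − 3| < δ then both bounds hold and |x^3 − 27| ≤ 49|x − 3| < 49·(ϵ/49) = ϵ.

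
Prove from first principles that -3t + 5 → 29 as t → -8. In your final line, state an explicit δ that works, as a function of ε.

Fix ε > 0. We need δ > 0 so that 0 < |t + 8| < δ implies |(-3t + 5) − 29| < ε.
Since (-3t + 5) − 29 = -3(t + 8), we have |(-3t + 5) − 29| = 3|t + 8|.
Thus it suffices that |t + 8| < ε/3.
Take δ = ε/3. If 0 < |t + 8| < δ then |(-3t + 5) − 29| = 3|t + 8| < 3·(ε/3) = ε.

δ = ε/3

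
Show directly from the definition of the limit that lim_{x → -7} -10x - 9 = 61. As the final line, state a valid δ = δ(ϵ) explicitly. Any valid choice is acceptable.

δ = ϵ/10

Let ϵ > 0 be given. We need δ > 0 so that 0 < |x + 7| < δ implies |(-10x - 9) − 61| < ϵ.
Since (-10x - 9) − 61 = -10(x + 7), we have |(-10x - 9) − 61| = 10|x + 7|.
So 10|x + 7| < ϵ exactly when |x + 7| < ϵ/10.
Take δ = ϵ/10. If 0 < |x + 7| < δ then |(-10x - 9) − 61| = 10|x + 7| < 10·(ϵ/10) = ϵ.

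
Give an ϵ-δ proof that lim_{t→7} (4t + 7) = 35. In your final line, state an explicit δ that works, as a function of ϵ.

Fix ϵ > 0. We need δ > 0 so that 0 < |t − 7| < δ implies |(4t + 7) − 35| < ϵ.
|(4t + 7) − 35| = |4t - 28| = 4|t − 7|.
Thus it suffices that |t − 7| < ϵ/4.
Take δ = ϵ/4. If 0 < |t − 7| < δ then |(4t + 7) − 35| = 4|t − 7| < 4·(ϵ/4) = ϵ.

δ = ϵ/4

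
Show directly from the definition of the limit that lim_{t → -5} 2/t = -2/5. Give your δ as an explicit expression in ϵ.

δ = min(5/2, (25/4)ϵ)

Let ϵ > 0 be given. We seek δ > 0 such that 0 < |t + 5| < δ implies |2/t + 2/5| < ϵ.
|2/t + 2/5| = 2·|-5 − t|/(5·|t|) = 2|t + 5|/(5|t|).
Restrict δ ≤ 5/2. Then |t + 5| < 5/2 gives |t| > 5/2, so 5|t| > 25/2.
Then |2/t + 2/5| < 2|t + 5|/(25/2), which is < ϵ when |t + 5| < (25/4)ϵ.
Take δ = min(5/2, (25/4)ϵ). Then 0 < |t + 5| < δ gives both |t + 5| < 5/2 and |t + 5| < (25/4)ϵ, so |2/t + 2/5| < ϵ.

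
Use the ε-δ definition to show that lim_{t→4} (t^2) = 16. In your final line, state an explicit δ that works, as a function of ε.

Fix ε > 0. We seek δ > 0 with 0 < |t − 4| < δ ⇒ |t^2 − 16| < ε.
Factor: t^2 − 16 = (t − 4)(t + 4), so |t^2 − 16| = |t − 4|·|t + 4|.
Restrict δ ≤ 1. Then |t − 4| < 1 gives |t| < 5, so by the triangle inequality |t + 4| ≤ 5 + 4 = 9.
Hence |t^2 − 16| ≤ 9|t − 4|, which is < ε once |t − 4| < ε/9.
Take δ = min(1, ε/9). If 0 < |t − 4| < δ then both bounds hold and |t^2 − 16| ≤ 9|t − 4| < 9·(ε/9) = ε.

δ = min(1, ε/9)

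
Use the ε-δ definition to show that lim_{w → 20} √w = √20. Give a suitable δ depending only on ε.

Let ε > 0. We want δ > 0 such that 0 < |w − 20| < δ implies |√w − √20| < ε.
Multiplying by the conjugate, |√w − √20| = |w − 20|/(√w + √20).
Restrict δ ≤ 20 so that |w − 20| < 20 forces w > 0, and then √w + √20 > √20.
Hence |√w − √20| < |w − 20|/√20, which is < ε once |w − 20| < √20·ε.
Take δ = min(20, √20·ε). If 0 < |w − 20| < δ then w > 0 and |√w − √20| < |w − 20|/√20 < ε.

δ = min(20, √20·ε)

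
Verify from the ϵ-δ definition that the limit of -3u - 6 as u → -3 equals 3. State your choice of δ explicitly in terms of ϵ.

δ = ϵ/3

Let ϵ > 0. We need δ > 0 so that 0 < |u + 3| < δ implies |(-3u - 6) − 3| < ϵ.
|(-3u - 6) − 3| = |-3u - 9| = 3|u + 3|.
Thus it suffices that |u + 3| < ϵ/3.
Choosing δ = ϵ/3 gives |(-3u - 6) − 3| = 3|u + 3| < ϵ whenever |u + 3| < δ.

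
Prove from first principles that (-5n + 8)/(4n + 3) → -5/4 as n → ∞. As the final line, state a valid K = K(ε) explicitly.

K = (47/16)/ε

Suppose ε > 0. For n ≥ 1, |(-5n + 8)/(4n + 3) + 5/4| = |47|/(4(4n + 3)) = 47/(4(4n + 3)).
Since 4n + 3 ≥ 4n for n ≥ 1, this is ≤ 47/(4·4n) = (47/16)/n.
So |(-5n + 8)/(4n + 3) + 5/4| < ε whenever n > (47/16)/ε.
Take K = (47/16)/ε. If n > K then |(-5n + 8)/(4n + 3) + 5/4| ≤ (47/16)/n < ε.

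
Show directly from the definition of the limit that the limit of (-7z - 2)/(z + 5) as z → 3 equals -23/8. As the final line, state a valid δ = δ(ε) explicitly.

δ = min(4, (32/33)ε)

Let ε > 0 be given. We want δ > 0 with 0 < |z − 3| < δ ⇒ |(-7z - 2)/(z + 5) + 23/8| < ε.
Combining over a common denominator, (-7z - 2)/(z + 5) + 23/8 = [(-7z - 2)·8 − (-23)·(z + 5)] / [8·(z + 5)] = -33(z − 3) / (8(z + 5)).
So |(-7z - 2)/(z + 5) + 23/8| = 33|z − 3| / (8·|z + 5|).
Restrict δ ≤ 4. Then |z − 3| < 4 gives |z + 5| = |(z − 3) + 8| ≥ 8 − 4 = 4.
Hence |(-7z - 2)/(z + 5) + 23/8| < 33|z − 3|/(8·4) = (33/32)|z − 3|, which is < ε once |z − 3| < (32/33)ε.
Take δ = min(4, (32/33)ε). Then 0 < |z − 3| < δ forces both bounds, so |(-7z - 2)/(z + 5) + 23/8| < ε.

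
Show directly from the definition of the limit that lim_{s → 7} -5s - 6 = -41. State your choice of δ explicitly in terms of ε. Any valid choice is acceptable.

δ = ε/5

Let ε > 0 be given. We need δ > 0 so that 0 < |s − 7| < δ implies |(-5s - 6) + 41| < ε.
Since (-5s - 6) + 41 = -5(s − 7), we have |(-5s - 6) + 41| = 5|s − 7|.
Thus it suffices that |s − 7| < ε/5.
Choosing δ = ε/5 gives |(-5s - 6) + 41| = 5|s − 7| < ε whenever |s − 7| < δ.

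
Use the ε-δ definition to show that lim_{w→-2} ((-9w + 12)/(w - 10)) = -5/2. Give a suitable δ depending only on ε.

δ = min(6, (12/13)ε)

Fix ε > 0. We want δ > 0 with 0 < |w + 2| < δ ⇒ |(-9w + 12)/(w - 10) + 5/2| < ε.
Combining over a common denominator, (-9w + 12)/(w - 10) + 5/2 = [(-9w + 12)·(-12) − 30·(w - 10)] / [(-12)·(w - 10)] = 78(w + 2) / ((-12)(w - 10)).
So |(-9w + 12)/(w - 10) + 5/2| = 78|w + 2| / (12·|w − 10|).
Restrict δ ≤ 6. Then |w + 2| < 6 gives |w − 10| = |(w + 2) + (-12)| ≥ 12 − 6 = 6.
Hence |(-9w + 12)/(w - 10) + 5/2| < 78|w + 2|/(12·6) = (13/12)|w + 2|, which is < ε once |w + 2| < (12/13)ε.
Take δ = min(6, (12/13)ε). Then 0 < |w + 2| < δ forces both bounds, so |(-9w + 12)/(w - 10) + 5/2| < ε.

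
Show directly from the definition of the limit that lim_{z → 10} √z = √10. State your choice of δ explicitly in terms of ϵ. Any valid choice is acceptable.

δ = min(10, √10·ϵ)

Suppose ϵ > 0. We want δ > 0 such that 0 < |z − 10| < δ implies |√z − √10| < ϵ.
Multiplying by the conjugate, |√z − √10| = |z − 10|/(√z + √10).
Restrict δ ≤ 10 so that |z − 10| < 10 forces z > 0, and then √z + √10 > √10.
Hence |√z − √10| < |z − 10|/√10, which is < ϵ once |z − 10| < √10·ϵ.
Take δ = min(10, √10·ϵ). If 0 < |z − 10| < δ then z > 0 and |√z − √10| < |z − 10|/√10 < ϵ.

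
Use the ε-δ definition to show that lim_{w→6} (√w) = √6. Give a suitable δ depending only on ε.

Fix ε > 0. We want δ > 0 such that 0 < |w − 6| < δ implies |√w − √6| < ε.
Multiplying by the conjugate, |√w − √6| = |w − 6|/(√w + √6).
Restrict δ ≤ 6 so that |w − 6| < 6 forces w > 0, and then √w + √6 > √6.
Hence |√w − √6| < |w − 6|/√6, which is < ε once |w − 6| < √6·ε.
Take δ = min(6, √6·ε). If 0 < |w − 6| < δ then w > 0 and |√w − √6| < |w − 6|/√6 < ε.

δ = min(6, √6·ε)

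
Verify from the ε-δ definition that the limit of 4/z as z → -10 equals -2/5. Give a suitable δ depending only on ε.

δ = min(5, (25/2)ε)

Fix ε > 0. We seek δ > 0 such that 0 < |z + 10| < δ implies |4/z + 2/5| < ε.
|4/z + 2/5| = 4·|-10 − z|/(10·|z|) = 4|z + 10|/(10|z|).
Restrict δ ≤ 5. Then |z + 10| < 5 gives |z| > 5, so 10|z| > 50.
Then |4/z + 2/5| < 4|z + 10|/50, which is < ε when |z + 10| < (25/2)ε.
Take δ = min(5, (25/2)ε). Then 0 < |z + 10| < δ gives both |z + 10| < 5 and |z + 10| < (25/2)ε, so |4/z + 2/5| < ε.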